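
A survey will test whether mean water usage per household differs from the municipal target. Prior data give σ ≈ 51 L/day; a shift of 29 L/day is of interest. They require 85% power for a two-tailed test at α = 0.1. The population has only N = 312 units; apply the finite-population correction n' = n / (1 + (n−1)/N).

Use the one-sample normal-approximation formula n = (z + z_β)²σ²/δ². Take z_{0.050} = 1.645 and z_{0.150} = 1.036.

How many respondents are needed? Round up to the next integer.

n = 21

n = (z_{α/2} + z_β)² · σ² / δ²
  = (1.645 + 1.036)² · 51² / 29²
  = 7.1878 · 2601 / 841
  = 22.23
Finite-population correction (N = 312): 22.23 / (1 + (22.23 − 1)/312) = 20.81.
Round up → n = 21.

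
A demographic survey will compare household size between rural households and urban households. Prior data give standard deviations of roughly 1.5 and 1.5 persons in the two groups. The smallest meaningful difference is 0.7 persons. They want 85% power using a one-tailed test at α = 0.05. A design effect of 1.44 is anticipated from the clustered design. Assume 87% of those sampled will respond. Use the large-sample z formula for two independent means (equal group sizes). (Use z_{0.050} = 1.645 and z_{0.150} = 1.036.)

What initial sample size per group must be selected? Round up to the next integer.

n = (z_α + z_β)² · (σ₁² + σ₂²) / δ²
  = (1.645 + 1.036)² · (1.5² + 1.5² = 4.5) / 0.7²
  = 7.1878 · 4.5 / 0.49
  = 66.01
Design effect: 1.44 × 66.01 = 95.05.
Adjust for 87% response: 95.05 / 0.87 = 109.26.
Round up → n = 110 per group.

n = 110 per group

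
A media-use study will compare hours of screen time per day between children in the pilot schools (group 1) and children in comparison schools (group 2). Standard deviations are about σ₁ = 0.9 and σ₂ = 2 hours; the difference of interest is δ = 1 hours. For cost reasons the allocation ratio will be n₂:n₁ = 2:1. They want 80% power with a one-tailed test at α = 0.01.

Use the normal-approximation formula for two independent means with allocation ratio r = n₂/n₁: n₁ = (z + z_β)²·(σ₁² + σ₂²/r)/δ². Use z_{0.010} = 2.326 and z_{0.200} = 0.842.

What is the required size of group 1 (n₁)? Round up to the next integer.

n₁ = (z_α + z_β)² · (σ₁² + σ₂²/r) / δ²
   = (2.326 + 0.842)² · (0.9² + 2²/2) / 1²
   = 10.0362 · (0.81 + 2) / 1
   = 10.0362 · 2.81 / 1
   = 28.20
Round up → n₁ = 29; n₂ = r·n₁ = 2 × 29 = 58.

n₁ = 29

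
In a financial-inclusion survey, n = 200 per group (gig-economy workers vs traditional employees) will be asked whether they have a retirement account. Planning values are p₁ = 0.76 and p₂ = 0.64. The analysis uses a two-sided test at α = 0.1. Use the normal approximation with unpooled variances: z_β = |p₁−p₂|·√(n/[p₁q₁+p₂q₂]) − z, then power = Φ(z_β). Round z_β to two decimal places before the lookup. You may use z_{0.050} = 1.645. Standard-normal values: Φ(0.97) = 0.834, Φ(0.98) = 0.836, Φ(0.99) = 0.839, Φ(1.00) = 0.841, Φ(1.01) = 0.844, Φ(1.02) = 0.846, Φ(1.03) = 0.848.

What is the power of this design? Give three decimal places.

z_β = |p₁−p₂|·√(n/[p₁q₁+p₂q₂]) − z_{α/2}
    = 0.12 · √(200/0.4128) − 1.645
    = 0.12 · 22.0113 − 1.645
    = 2.6414 − 1.645 = 0.9964 → 1.00
Power = Φ(1.00) = 0.841.

Power ≈ 0.841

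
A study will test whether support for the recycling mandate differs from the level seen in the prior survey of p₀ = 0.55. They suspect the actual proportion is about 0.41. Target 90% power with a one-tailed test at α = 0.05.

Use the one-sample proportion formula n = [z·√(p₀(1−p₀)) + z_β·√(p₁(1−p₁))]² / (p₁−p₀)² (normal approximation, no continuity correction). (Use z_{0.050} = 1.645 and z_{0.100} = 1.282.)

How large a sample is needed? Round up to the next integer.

n = [z_α·√(p₀q₀) + z_β·√(p₁q₁)]² / (p₁ − p₀)²
  = [1.645·√(0.55·0.45) + 1.282·√(0.41·0.59)]² / (-0.14)²
  = [1.645·0.4975 + 1.282·0.4918]² / 0.0196
  = [1.4489]² / 0.0196
  = 107.11
Round up → n = 108.

n = 108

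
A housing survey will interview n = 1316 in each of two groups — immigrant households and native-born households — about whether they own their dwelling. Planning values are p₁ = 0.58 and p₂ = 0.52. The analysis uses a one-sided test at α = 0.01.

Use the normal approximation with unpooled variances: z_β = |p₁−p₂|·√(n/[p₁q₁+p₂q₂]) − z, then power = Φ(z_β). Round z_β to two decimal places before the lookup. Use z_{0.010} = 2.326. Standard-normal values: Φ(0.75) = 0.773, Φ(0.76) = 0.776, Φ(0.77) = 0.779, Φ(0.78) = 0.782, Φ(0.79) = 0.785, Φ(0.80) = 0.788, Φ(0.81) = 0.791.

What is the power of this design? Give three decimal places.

Power ≈ 0.779

z_β = |p₁−p₂|·√(n/[p₁q₁+p₂q₂]) − z_α
    = 0.06 · √(1316/0.4932) − 2.326
    = 0.06 · 51.6555 − 2.326
    = 3.0993 − 2.326 = 0.7733 → 0.77
Power = Φ(0.77) = 0.779.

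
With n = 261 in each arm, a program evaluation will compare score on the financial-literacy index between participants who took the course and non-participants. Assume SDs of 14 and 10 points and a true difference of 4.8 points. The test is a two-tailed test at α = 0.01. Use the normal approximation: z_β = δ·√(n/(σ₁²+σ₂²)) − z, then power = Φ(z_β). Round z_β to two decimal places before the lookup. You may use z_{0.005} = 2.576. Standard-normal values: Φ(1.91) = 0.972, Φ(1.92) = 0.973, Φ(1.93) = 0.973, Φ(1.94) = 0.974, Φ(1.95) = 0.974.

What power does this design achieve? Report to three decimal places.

z_β = δ·√(n/(σ₁²+σ₂²)) − z_{α/2}
    = 4.8 · √(261/296) − 2.576
    = 4.8 · 0.93902 − 2.576
    = 4.5073 − 2.576 = 1.9313 → 1.93
Power = Φ(1.93) = 0.973.

Power ≈ 0.973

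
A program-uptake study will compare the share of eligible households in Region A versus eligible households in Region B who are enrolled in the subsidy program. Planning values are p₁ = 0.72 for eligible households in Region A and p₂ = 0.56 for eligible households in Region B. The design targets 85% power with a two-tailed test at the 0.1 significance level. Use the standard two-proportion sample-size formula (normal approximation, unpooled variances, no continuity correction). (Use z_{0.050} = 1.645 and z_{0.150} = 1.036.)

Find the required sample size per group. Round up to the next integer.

n = (z_{α/2} + z_β)² · [p₁(1−p₁) + p₂(1−p₂)] / (p₁ − p₂)²
  = (1.645 + 1.036)² · (0.72·0.28 + 0.56·0.44) / (0.16)²
  = (2.681)² · (0.2016 + 0.2464) / 0.0256
  = 7.1878 · 0.4480 / 0.0256
  = 125.79
Round up → n = 126 per group.

n = 126 per group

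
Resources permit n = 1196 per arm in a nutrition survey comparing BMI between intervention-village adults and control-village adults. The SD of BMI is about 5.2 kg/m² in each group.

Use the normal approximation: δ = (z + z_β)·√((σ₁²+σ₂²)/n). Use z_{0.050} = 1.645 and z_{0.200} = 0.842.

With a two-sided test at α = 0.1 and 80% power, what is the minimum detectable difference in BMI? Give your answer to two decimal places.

Minimum detectable difference ≈ 0.53 kg/m²

δ = (z_{α/2} + z_β) · √((σ₁²+σ₂²)/n)
  = (1.645 + 0.842) · √(54.08/1196)
  = 2.487 · √0.04522
  = 2.487 · 0.2126
  = 0.5288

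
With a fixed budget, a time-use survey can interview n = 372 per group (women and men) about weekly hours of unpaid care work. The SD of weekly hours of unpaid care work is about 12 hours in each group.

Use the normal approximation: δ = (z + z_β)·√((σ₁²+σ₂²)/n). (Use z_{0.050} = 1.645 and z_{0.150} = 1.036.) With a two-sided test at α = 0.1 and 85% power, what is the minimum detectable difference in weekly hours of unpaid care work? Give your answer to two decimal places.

δ = (z_{α/2} + z_β) · √((σ₁²+σ₂²)/n)
  = (1.645 + 1.036) · √(288/372)
  = 2.681 · √0.77419
  = 2.681 · 0.8799
  = 2.3590

Minimum detectable difference ≈ 2.36 hours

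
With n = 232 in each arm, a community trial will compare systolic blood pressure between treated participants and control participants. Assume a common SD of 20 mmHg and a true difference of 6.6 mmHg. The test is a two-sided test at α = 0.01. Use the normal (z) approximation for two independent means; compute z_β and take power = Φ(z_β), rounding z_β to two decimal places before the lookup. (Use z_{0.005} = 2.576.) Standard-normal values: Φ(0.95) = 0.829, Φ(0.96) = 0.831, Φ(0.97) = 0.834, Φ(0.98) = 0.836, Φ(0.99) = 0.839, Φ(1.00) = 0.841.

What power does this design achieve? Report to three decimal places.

z_β = δ·√(n/(σ₁²+σ₂²)) − z_{α/2}
    = 6.6 · √(232/800) − 2.576
    = 6.6 · 0.53852 − 2.576
    = 3.5542 − 2.576 = 0.9782 → 0.98
Power = Φ(0.98) = 0.836.

Power ≈ 0.836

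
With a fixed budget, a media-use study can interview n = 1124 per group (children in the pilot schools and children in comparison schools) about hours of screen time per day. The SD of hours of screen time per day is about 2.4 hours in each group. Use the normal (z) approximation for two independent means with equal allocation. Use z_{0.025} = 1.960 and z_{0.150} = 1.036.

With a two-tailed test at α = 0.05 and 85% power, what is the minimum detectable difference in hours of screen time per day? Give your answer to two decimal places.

δ = (z_{α/2} + z_β) · √((σ₁²+σ₂²)/n)
  = (1.960 + 1.036) · √(11.52/1124)
  = 2.996 · √0.01025
  = 2.996 · 0.1012
  = 0.3033

Minimum detectable difference ≈ 0.30 hours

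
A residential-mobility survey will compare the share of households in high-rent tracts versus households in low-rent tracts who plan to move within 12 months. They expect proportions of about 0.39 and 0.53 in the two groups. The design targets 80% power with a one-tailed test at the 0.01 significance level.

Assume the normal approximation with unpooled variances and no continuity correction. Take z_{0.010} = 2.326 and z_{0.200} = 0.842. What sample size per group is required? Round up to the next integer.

n = 250 per group

n = (z_α + z_β)² · [p₁(1−p₁) + p₂(1−p₂)] / (p₁ − p₂)²
  = (2.326 + 0.842)² · (0.39·0.61 + 0.53·0.47) / (-0.14)²
  = (3.168)² · (0.2379 + 0.2491) / 0.0196
  = 10.0362 · 0.4870 / 0.0196
  = 249.37
Round up → n = 250 per group.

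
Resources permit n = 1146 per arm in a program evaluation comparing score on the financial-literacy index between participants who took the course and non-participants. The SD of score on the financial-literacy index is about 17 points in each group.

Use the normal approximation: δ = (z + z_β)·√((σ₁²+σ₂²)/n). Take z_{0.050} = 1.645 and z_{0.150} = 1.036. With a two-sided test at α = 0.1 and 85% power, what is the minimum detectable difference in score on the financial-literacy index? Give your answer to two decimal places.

δ = (z_{α/2} + z_β) · √((σ₁²+σ₂²)/n)
  = (1.645 + 1.036) · √(578/1146)
  = 2.681 · √0.50436
  = 2.681 · 0.7102
  = 1.9040

Minimum detectable difference ≈ 1.90 points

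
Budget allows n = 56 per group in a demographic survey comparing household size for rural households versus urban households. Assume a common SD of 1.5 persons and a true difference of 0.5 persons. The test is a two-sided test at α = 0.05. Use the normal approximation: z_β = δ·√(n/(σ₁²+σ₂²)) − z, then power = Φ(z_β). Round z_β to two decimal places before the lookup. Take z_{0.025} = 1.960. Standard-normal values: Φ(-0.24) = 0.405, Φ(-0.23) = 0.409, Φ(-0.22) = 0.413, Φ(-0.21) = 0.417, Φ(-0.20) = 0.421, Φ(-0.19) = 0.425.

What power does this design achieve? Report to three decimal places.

Power ≈ 0.421

z_β = δ·√(n/(σ₁²+σ₂²)) − z_{α/2}
    = 0.5 · √(56/4.5) − 1.960
    = 0.5 · 3.52767 − 1.960
    = 1.7638 − 1.960 = -0.1962 → -0.20
Power = Φ(-0.20) = 0.421.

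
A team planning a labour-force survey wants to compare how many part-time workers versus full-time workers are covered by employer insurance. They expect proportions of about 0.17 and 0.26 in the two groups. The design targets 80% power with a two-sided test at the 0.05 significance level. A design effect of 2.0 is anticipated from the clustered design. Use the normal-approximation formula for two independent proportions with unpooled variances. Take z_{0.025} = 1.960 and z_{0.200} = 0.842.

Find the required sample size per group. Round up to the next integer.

n = 647 per group

n = (z_{α/2} + z_β)² · [p₁(1−p₁) + p₂(1−p₂)] / (p₁ − p₂)²
  = (1.960 + 0.842)² · (0.17·0.83 + 0.26·0.74) / (-0.09)²
  = (2.802)² · (0.1411 + 0.1924) / 0.0081
  = 7.8512 · 0.3335 / 0.0081
  = 323.26
Design effect: 2.0 × 323.26 = 646.51.
Round up → n = 647 per group.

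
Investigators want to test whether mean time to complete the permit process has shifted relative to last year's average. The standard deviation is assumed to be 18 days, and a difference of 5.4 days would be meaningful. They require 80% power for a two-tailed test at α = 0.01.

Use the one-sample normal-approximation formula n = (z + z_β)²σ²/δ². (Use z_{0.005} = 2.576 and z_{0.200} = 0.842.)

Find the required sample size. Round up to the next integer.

n = (z_{α/2} + z_β)² · σ² / δ²
  = (2.576 + 0.842)² · 18² / 5.4²
  = 11.6827 · 324 / 29.16
  = 129.81
Round up → n = 130.

n = 130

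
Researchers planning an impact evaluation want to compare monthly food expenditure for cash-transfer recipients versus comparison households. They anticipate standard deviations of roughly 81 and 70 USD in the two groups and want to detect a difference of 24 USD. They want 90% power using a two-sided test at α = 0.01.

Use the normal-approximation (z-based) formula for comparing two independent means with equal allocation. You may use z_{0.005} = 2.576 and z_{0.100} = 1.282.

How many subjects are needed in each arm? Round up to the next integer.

n = (z_{α/2} + z_β)² · (σ₁² + σ₂²) / δ²
  = (2.576 + 1.282)² · (81² + 70² = 11461) / 24²
  = 14.8842 · 11461 / 576
  = 296.16
Round up → n = 297 per group.

n = 297 per group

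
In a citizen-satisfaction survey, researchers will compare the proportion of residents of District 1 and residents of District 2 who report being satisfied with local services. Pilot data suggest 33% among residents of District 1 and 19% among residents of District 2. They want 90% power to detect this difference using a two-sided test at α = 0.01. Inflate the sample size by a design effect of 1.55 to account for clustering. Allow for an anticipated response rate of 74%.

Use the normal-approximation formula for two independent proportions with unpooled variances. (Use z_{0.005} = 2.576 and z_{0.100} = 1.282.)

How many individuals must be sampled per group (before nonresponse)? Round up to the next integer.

n = 597 per group

n = (z_{α/2} + z_β)² · [p₁(1−p₁) + p₂(1−p₂)] / (p₁ − p₂)²
  = (2.576 + 1.282)² · (0.33·0.67 + 0.19·0.81) / (0.14)²
  = (3.858)² · (0.2211 + 0.1539) / 0.0196
  = 14.8842 · 0.3750 / 0.0196
  = 284.77
Design effect: 1.55 × 284.77 = 441.40.
Adjust for 74% response: 441.40 / 0.74 = 596.49.
Round up → n = 597 per group.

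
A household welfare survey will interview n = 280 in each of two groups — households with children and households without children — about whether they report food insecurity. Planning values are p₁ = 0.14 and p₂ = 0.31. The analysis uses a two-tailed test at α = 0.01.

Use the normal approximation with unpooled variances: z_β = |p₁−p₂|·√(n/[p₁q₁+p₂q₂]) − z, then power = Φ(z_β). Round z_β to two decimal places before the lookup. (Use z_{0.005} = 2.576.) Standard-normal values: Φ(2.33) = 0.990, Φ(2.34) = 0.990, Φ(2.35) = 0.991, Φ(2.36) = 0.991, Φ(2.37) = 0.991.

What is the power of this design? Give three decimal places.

Power ≈ 0.990

z_β = |p₁−p₂|·√(n/[p₁q₁+p₂q₂]) − z_{α/2}
    = 0.17 · √(280/0.3343) − 2.576
    = 0.17 · 28.9408 − 2.576
    = 4.9199 − 2.576 = 2.3439 → 2.34
Power = Φ(2.34) = 0.990.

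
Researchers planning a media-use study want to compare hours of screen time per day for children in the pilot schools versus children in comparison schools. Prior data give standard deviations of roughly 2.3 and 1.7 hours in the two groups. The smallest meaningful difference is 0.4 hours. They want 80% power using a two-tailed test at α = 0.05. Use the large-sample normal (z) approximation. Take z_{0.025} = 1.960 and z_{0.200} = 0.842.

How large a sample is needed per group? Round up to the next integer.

n = 402 per group

n = (z_{α/2} + z_β)² · (σ₁² + σ₂²) / δ²
  = (1.960 + 0.842)² · (2.3² + 1.7² = 8.18) / 0.4²
  = 7.8512 · 8.18 / 0.16
  = 401.39
Round up → n = 402 per group.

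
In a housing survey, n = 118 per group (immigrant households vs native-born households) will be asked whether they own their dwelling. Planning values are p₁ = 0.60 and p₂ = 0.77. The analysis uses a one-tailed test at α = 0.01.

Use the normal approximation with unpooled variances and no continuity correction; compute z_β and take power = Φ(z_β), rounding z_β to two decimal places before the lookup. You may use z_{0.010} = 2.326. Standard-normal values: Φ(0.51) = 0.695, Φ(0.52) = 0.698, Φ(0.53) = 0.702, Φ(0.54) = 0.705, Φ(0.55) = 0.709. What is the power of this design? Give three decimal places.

z_β = |p₁−p₂|·√(n/[p₁q₁+p₂q₂]) − z_α
    = 0.17 · √(118/0.4171) − 2.326
    = 0.17 · 16.8198 − 2.326
    = 2.8594 − 2.326 = 0.5334 → 0.53
Power = Φ(0.53) = 0.702.

Power ≈ 0.702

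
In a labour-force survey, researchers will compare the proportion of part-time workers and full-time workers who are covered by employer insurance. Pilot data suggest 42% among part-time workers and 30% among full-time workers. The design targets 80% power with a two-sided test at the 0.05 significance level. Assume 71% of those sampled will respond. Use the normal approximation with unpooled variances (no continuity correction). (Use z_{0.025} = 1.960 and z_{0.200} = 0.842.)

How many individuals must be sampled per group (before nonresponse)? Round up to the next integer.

n = 349 per group

n = (z_{α/2} + z_β)² · [p₁(1−p₁) + p₂(1−p₂)] / (p₁ − p₂)²
  = (1.960 + 0.842)² · (0.42·0.58 + 0.30·0.70) / (0.12)²
  = (2.802)² · (0.2436 + 0.2100) / 0.0144
  = 7.8512 · 0.4536 / 0.0144
  = 247.31
Adjust for 71% response: 247.31 / 0.71 = 348.33.
Round up → n = 349 per group.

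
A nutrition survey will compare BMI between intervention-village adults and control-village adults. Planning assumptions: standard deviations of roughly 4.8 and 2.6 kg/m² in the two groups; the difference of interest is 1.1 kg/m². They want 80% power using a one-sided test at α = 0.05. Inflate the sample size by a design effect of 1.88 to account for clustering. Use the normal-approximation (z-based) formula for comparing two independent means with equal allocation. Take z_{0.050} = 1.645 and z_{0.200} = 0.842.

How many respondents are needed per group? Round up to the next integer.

n = (z_α + z_β)² · (σ₁² + σ₂²) / δ²
  = (1.645 + 0.842)² · (4.8² + 2.6² = 29.8) / 1.1²
  = 6.1852 · 29.8 / 1.21
  = 152.33
Design effect: 1.88 × 152.33 = 286.38.
Round up → n = 287 per group.

n = 287 per group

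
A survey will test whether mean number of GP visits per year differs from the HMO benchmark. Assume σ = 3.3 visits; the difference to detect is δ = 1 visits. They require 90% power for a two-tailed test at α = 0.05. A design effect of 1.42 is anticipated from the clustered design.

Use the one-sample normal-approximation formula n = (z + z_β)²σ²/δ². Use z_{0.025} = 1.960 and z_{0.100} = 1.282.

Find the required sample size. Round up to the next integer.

n = 163

n = (z_{α/2} + z_β)² · σ² / δ²
  = (1.960 + 1.282)² · 3.3² / 1²
  = 10.5106 · 10.89 / 1
  = 114.46
Design effect: 1.42 × 114.46 = 162.53.
Round up → n = 163.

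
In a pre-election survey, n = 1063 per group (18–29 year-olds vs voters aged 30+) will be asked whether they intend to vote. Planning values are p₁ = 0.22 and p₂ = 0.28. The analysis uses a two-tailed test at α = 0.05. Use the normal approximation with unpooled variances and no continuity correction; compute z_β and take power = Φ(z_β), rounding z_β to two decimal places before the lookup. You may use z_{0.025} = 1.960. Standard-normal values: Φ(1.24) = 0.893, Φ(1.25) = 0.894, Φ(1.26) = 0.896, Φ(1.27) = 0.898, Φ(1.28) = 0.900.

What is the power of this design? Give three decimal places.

z_β = |p₁−p₂|·√(n/[p₁q₁+p₂q₂]) − z_{α/2}
    = 0.06 · √(1063/0.3732) − 1.960
    = 0.06 · 53.3698 − 1.960
    = 3.2022 − 1.960 = 1.2422 → 1.24
Power = Φ(1.24) = 0.893.

Power ≈ 0.893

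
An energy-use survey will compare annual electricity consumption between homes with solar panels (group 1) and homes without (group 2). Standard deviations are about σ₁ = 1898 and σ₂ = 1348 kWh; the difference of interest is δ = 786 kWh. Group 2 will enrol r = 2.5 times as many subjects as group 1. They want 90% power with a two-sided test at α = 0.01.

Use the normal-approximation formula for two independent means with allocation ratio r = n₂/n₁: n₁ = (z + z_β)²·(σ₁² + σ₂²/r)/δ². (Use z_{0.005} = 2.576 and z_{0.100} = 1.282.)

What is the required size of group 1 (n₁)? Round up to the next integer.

n₁ = 105

n₁ = (z_{α/2} + z_β)² · (σ₁² + σ₂²/r) / δ²
   = (2.576 + 1.282)² · (1898² + 1348²/2.5) / 786²
   = 14.8842 · (3602404 + 726841.6) / 617796
   = 14.8842 · 4329245.6 / 617796
   = 104.30
Round up → n₁ = 105; n₂ = r·n₁ = 2.5 × 105 = 263.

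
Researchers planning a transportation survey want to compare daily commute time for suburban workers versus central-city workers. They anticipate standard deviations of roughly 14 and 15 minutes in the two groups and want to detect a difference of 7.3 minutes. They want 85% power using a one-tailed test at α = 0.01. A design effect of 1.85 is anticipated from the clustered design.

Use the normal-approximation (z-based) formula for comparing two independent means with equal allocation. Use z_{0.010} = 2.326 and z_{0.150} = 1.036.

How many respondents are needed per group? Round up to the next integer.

n = 166 per group

n = (z_α + z_β)² · (σ₁² + σ₂²) / δ²
  = (2.326 + 1.036)² · (14² + 15² = 421) / 7.3²
  = 11.3030 · 421 / 53.29
  = 89.30
Design effect: 1.85 × 89.30 = 165.20.
Round up → n = 166 per group.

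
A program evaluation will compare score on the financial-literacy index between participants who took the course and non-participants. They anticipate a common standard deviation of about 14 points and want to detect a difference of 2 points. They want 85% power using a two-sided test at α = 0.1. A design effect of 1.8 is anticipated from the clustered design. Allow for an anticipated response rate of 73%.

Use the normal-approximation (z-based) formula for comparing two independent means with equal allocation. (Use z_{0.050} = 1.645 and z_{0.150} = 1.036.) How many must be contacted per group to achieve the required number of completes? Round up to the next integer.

n = 1737 per group

n = (z_{α/2} + z_β)² · (σ₁² + σ₂²) / δ²
  = (1.645 + 1.036)² · (2·14² = 392) / 2²
  = 7.1878 · 392 / 4
  = 704.40
Design effect: 1.8 × 704.40 = 1267.92.
Adjust for 73% response: 1267.92 / 0.73 = 1736.88.
Round up → n = 1737 per group.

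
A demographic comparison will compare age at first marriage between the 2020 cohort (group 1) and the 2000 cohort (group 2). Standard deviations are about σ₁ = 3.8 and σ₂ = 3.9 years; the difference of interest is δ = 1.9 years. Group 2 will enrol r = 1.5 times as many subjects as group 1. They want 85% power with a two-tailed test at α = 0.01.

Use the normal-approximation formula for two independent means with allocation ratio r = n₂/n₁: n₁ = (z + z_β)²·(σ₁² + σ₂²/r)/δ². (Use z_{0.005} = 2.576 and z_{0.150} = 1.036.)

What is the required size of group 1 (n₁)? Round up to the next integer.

n₁ = (z_{α/2} + z_β)² · (σ₁² + σ₂²/r) / δ²
   = (2.576 + 1.036)² · (3.8² + 3.9²/1.5) / 1.9²
   = 13.0465 · (14.44 + 10.14) / 3.61
   = 13.0465 · 24.58 / 3.61
   = 88.83
Round up → n₁ = 89; n₂ = r·n₁ = 1.5 × 89 = 134.

n₁ = 89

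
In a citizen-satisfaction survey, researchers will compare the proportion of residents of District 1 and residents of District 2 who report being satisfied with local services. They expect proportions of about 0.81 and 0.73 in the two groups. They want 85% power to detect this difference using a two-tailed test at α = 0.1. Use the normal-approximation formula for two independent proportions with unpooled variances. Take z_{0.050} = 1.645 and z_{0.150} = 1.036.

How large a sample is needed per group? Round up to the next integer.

n = (z_{α/2} + z_β)² · [p₁(1−p₁) + p₂(1−p₂)] / (p₁ − p₂)²
  = (1.645 + 1.036)² · (0.81·0.19 + 0.73·0.27) / (0.08)²
  = (2.681)² · (0.1539 + 0.1971) / 0.0064
  = 7.1878 · 0.3510 / 0.0064
  = 394.20
Round up → n = 395 per group.

n = 395 per group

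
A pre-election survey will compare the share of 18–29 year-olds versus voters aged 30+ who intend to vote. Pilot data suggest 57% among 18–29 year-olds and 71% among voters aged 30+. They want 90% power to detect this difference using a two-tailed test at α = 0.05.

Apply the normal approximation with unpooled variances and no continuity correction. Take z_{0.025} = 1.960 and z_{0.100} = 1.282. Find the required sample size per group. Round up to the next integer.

n = (z_{α/2} + z_β)² · [p₁(1−p₁) + p₂(1−p₂)] / (p₁ − p₂)²
  = (1.960 + 1.282)² · (0.57·0.43 + 0.71·0.29) / (-0.14)²
  = (3.242)² · (0.2451 + 0.2059) / 0.0196
  = 10.5106 · 0.4510 / 0.0196
  = 241.85
Round up → n = 242 per group.

n = 242 per group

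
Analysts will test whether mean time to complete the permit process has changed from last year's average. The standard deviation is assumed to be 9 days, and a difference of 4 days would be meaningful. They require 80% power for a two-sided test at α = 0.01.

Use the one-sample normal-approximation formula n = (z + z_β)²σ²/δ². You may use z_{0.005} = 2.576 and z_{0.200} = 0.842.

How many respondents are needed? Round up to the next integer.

n = 60

n = (z_{α/2} + z_β)² · σ² / δ²
  = (2.576 + 0.842)² · 9² / 4²
  = 11.6827 · 81 / 16
  = 59.14
Round up → n = 60.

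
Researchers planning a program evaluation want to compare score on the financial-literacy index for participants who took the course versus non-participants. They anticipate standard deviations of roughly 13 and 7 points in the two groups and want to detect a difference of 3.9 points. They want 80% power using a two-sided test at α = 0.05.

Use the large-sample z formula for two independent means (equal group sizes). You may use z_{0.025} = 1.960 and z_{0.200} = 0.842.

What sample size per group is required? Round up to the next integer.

n = (z_{α/2} + z_β)² · (σ₁² + σ₂²) / δ²
  = (1.960 + 0.842)² · (13² + 7² = 218) / 3.9²
  = 7.8512 · 218 / 15.21
  = 112.53
Round up → n = 113 per group.

n = 113 per group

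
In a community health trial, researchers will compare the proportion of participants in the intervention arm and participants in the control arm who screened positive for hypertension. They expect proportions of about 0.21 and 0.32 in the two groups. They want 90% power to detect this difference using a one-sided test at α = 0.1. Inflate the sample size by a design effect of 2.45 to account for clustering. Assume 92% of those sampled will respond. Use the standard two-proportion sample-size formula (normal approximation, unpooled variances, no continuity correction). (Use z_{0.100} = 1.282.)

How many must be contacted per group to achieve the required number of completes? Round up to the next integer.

n = 555 per group

n = (z_α + z_β)² · [p₁(1−p₁) + p₂(1−p₂)] / (p₁ − p₂)²
  = (1.282 + 1.282)² · (0.21·0.79 + 0.32·0.68) / (-0.11)²
  = (2.564)² · (0.1659 + 0.2176) / 0.0121
  = 6.5741 · 0.3835 / 0.0121
  = 208.36
Design effect: 2.45 × 208.36 = 510.48.
Adjust for 92% response: 510.48 / 0.92 = 554.87.
Round up → n = 555 per group.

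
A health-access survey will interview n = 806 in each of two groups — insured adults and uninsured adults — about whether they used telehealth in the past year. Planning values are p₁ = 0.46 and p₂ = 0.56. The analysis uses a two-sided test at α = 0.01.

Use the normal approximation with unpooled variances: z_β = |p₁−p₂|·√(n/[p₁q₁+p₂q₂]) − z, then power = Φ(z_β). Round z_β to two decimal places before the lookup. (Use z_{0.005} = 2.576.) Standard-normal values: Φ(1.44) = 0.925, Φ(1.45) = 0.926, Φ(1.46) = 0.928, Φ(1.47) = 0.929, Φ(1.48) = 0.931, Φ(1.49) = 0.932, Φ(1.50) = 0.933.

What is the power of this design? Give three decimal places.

Power ≈ 0.928

z_β = |p₁−p₂|·√(n/[p₁q₁+p₂q₂]) − z_{α/2}
    = 0.10 · √(806/0.4948) − 2.576
    = 0.10 · 40.3601 − 2.576
    = 4.0360 − 2.576 = 1.4600 → 1.46
Power = Φ(1.46) = 0.928.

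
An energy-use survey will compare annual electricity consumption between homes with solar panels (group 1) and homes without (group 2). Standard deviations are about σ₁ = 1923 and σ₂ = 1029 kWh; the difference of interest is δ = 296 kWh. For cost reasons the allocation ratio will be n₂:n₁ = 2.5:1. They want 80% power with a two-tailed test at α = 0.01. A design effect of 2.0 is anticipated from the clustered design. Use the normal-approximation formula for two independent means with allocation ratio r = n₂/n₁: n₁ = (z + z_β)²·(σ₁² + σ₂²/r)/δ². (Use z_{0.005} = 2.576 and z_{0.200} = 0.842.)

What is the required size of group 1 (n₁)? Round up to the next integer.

n₁ = (z_{α/2} + z_β)² · (σ₁² + σ₂²/r) / δ²
   = (2.576 + 0.842)² · (1923² + 1029²/2.5) / 296²
   = 11.6827 · (3697929 + 423536.4) / 87616
   = 11.6827 · 4121465.4 / 87616
   = 549.56
Design effect: 2.0 × 549.56 = 1099.11.
Round up → n₁ = 1100; n₂ = r·n₁ = 2.5 × 1100 = 2750.

n₁ = 1100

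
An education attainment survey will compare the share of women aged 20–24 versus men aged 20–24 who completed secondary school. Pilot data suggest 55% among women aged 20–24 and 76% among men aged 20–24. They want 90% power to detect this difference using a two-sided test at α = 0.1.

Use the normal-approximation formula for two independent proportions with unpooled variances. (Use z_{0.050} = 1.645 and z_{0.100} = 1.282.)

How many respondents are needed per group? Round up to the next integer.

n = (z_{α/2} + z_β)² · [p₁(1−p₁) + p₂(1−p₂)] / (p₁ − p₂)²
  = (1.645 + 1.282)² · (0.55·0.45 + 0.76·0.24) / (-0.21)²
  = (2.927)² · (0.2475 + 0.1824) / 0.0441
  = 8.5673 · 0.4299 / 0.0441
  = 83.52
Round up → n = 84 per group.

n = 84 per group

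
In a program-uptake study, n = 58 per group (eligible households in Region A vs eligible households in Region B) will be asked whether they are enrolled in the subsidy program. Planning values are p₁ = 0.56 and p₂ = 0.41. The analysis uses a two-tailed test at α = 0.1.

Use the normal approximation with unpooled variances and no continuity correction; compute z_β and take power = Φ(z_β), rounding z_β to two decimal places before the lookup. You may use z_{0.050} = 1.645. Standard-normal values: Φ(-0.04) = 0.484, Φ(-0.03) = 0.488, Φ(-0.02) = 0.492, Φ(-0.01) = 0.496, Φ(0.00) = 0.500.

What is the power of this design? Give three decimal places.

Power ≈ 0.496

z_β = |p₁−p₂|·√(n/[p₁q₁+p₂q₂]) − z_{α/2}
    = 0.15 · √(58/0.4883) − 1.645
    = 0.15 · 10.8986 − 1.645
    = 1.6348 − 1.645 = -0.0102 → -0.01
Power = Φ(-0.01) = 0.496.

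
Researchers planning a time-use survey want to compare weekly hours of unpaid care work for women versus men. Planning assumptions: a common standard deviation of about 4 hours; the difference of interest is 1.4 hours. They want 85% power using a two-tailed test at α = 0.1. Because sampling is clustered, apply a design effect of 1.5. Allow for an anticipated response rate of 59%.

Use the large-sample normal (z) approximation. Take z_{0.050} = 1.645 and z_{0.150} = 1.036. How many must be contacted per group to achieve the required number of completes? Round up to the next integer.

n = (z_{α/2} + z_β)² · (σ₁² + σ₂²) / δ²
  = (1.645 + 1.036)² · (2·4² = 32) / 1.4²
  = 7.1878 · 32 / 1.96
  = 117.35
Design effect: 1.5 × 117.35 = 176.03.
Adjust for 59% response: 176.03 / 0.59 = 298.35.
Round up → n = 299 per group.

n = 299 per group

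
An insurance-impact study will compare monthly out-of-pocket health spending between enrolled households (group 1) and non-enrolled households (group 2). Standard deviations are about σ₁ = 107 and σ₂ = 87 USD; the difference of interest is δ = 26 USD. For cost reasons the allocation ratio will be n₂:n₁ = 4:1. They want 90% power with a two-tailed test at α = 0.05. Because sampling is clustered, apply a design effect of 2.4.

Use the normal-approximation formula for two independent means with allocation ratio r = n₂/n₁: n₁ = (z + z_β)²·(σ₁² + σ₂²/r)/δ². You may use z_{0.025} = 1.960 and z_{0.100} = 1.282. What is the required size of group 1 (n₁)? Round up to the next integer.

n₁ = (z_{α/2} + z_β)² · (σ₁² + σ₂²/r) / δ²
   = (1.960 + 1.282)² · (107² + 87²/4) / 26²
   = 10.5106 · (11449 + 1892.2) / 676
   = 10.5106 · 13341.2 / 676
   = 207.43
Design effect: 2.4 × 207.43 = 497.84.
Round up → n₁ = 498; n₂ = r·n₁ = 4 × 498 = 1992.

n₁ = 498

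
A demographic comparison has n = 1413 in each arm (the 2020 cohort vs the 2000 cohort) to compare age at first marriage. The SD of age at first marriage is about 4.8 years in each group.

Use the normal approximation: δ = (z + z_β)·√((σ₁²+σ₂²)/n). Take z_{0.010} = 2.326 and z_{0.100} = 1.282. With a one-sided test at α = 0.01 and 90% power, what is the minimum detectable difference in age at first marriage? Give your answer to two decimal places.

Minimum detectable difference ≈ 0.65 years

δ = (z_α + z_β) · √((σ₁²+σ₂²)/n)
  = (2.326 + 1.282) · √(46.08/1413)
  = 3.608 · √0.03261
  = 3.608 · 0.1806
  = 0.6516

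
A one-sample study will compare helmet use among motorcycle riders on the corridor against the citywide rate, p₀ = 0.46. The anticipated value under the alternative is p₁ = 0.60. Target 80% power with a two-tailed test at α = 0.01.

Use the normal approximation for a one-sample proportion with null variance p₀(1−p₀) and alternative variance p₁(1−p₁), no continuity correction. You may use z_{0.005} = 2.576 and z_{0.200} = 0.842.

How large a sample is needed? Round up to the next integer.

n = [z_{α/2}·√(p₀q₀) + z_β·√(p₁q₁)]² / (p₁ − p₀)²
  = [2.576·√(0.46·0.54) + 0.842·√(0.60·0.40)]² / (0.14)²
  = [2.576·0.4984 + 0.842·0.4899]² / 0.0196
  = [1.6964]² / 0.0196
  = 146.82
Round up → n = 147.

n = 147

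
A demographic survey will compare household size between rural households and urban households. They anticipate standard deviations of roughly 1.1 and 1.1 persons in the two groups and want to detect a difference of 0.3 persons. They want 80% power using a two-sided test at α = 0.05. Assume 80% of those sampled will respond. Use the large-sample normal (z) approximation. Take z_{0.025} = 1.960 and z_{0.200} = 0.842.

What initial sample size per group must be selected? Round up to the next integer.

n = 264 per group

n = (z_{α/2} + z_β)² · (σ₁² + σ₂²) / δ²
  = (1.960 + 0.842)² · (1.1² + 1.1² = 2.42) / 0.3²
  = 7.8512 · 2.42 / 0.09
  = 211.11
Adjust for 80% response: 211.11 / 0.80 = 263.89.
Round up → n = 264 per group.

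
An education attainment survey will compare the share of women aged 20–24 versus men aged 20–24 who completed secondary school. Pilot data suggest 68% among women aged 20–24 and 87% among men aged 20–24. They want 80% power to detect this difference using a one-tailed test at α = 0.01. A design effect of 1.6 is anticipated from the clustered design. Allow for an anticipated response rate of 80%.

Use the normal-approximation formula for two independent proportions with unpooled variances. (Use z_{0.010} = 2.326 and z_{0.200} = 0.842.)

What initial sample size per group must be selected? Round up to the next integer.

n = 184 per group

n = (z_α + z_β)² · [p₁(1−p₁) + p₂(1−p₂)] / (p₁ − p₂)²
  = (2.326 + 0.842)² · (0.68·0.32 + 0.87·0.13) / (-0.19)²
  = (3.168)² · (0.2176 + 0.1131) / 0.0361
  = 10.0362 · 0.3307 / 0.0361
  = 91.94
Design effect: 1.6 × 91.94 = 147.10.
Adjust for 80% response: 147.10 / 0.80 = 183.88.
Round up → n = 184 per group.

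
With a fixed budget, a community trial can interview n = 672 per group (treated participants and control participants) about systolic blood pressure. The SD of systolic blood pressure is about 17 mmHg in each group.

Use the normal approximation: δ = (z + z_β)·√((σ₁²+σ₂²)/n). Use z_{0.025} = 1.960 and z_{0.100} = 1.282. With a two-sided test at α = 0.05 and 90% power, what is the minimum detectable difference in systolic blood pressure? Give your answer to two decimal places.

δ = (z_{α/2} + z_β) · √((σ₁²+σ₂²)/n)
  = (1.960 + 1.282) · √(578/672)
  = 3.242 · √0.86012
  = 3.242 · 0.9274
  = 3.0067

Minimum detectable difference ≈ 3.01 mmHg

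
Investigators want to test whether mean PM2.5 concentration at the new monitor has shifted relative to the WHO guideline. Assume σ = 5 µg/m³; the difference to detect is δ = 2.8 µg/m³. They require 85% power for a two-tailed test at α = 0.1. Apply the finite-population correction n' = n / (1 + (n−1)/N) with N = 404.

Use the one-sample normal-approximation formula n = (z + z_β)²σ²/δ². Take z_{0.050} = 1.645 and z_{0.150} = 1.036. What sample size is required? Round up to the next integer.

n = 22

n = (z_{α/2} + z_β)² · σ² / δ²
  = (1.645 + 1.036)² · 5² / 2.8²
  = 7.1878 · 25 / 7.84
  = 22.92
Finite-population correction (N = 404): 22.92 / (1 + (22.92 − 1)/404) = 21.74.
Round up → n = 22.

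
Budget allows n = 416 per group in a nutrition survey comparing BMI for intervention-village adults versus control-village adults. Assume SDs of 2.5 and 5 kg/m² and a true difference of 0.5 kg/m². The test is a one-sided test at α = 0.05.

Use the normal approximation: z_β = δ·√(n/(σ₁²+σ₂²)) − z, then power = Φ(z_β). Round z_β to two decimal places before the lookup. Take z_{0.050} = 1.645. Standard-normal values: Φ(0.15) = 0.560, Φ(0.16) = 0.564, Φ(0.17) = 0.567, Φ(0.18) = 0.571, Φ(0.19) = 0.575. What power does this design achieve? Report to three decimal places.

Power ≈ 0.571

z_β = δ·√(n/(σ₁²+σ₂²)) − z_α
    = 0.5 · √(416/31.25) − 1.645
    = 0.5 · 3.64856 − 1.645
    = 1.8243 − 1.645 = 0.1793 → 0.18
Power = Φ(0.18) = 0.571.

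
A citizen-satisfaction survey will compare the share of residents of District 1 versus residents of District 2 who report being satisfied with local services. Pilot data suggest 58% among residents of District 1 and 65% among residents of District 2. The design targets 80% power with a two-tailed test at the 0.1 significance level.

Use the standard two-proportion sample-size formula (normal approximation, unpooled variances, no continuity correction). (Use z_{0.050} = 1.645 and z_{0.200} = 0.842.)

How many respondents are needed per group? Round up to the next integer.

n = (z_{α/2} + z_β)² · [p₁(1−p₁) + p₂(1−p₂)] / (p₁ − p₂)²
  = (1.645 + 0.842)² · (0.58·0.42 + 0.65·0.35) / (-0.07)²
  = (2.487)² · (0.2436 + 0.2275) / 0.0049
  = 6.1852 · 0.4711 / 0.0049
  = 594.66
Round up → n = 595 per group.

n = 595 per group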